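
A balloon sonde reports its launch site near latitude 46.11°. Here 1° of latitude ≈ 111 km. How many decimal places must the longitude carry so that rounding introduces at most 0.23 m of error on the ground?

At 46.11° one degree of longitude covers 111000 × cos 46.11° ≈ 111000 × 0.6933 ≈ 76953.6 m.
N decimal places → at most half a unit in the last place, 0.5 × 10⁻ᴺ° = 76953.6/2 × 10⁻ᴺ m.
Setting 38476.8 × 10⁻ᴺ ≤ 0.23 gives 10ᴺ ≥ 1.673e+05, i.e. N ≥ 5.22.
At 5 places the error can reach 0.385 m, but 6 places keeps it to 0.0385 m.

6 decimal places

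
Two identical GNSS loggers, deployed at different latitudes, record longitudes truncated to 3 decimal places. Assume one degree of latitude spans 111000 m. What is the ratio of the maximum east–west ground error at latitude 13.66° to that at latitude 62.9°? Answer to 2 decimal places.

2.13

Truncating at 3 decimal places can drop up to a full unit in the last place, so the longitude may be off by as much as 0.001°.
Error at 13.66° = 0.001° × 111000 × cos 13.66° ≈ 111 × 0.9717 = 107.86 m.
Error at 62.9° = 0.001° × 111000 × cos 62.9° ≈ 111 × 0.4555 = 50.565 m.
Ratio: 107.86 / 50.565 = cos 13.66° / cos 62.9° ≈ 2.1331.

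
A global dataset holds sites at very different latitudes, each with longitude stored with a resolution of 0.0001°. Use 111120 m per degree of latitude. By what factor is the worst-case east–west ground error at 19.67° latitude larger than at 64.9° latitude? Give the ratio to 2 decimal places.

2.22

With a 0.0001° grid the true value lies within half a step, ±0.0001°/2 = ±5e-05°, of the stored one.
At 19.67°: 5e-05° × 111120 × cos 19.67° = 5e-05 × 111120 × 0.9416 ≈ 5.2318 m.
At 64.9°: 5e-05° × 111120 × cos 64.9° = 5e-05 × 111120 × 0.4242 ≈ 2.3569 m.
The ratio reduces to cos 19.67° / cos 64.9° = 0.9416/0.4242 ≈ 2.2198.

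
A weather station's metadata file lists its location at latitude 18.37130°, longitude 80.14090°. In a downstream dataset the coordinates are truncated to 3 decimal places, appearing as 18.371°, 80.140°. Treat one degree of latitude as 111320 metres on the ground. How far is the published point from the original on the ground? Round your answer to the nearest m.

The latitude changed by +0.00030° and the longitude by +0.00090°.
N–S: 0.00030° × 111320 m/° = 33.396 m.
East–west at this latitude: 0.00090° × 111320 × cos 18.371° ≈ 0.00090 × 105647 = 95.082 m.
Distance: √(33.396² + 95.082²) ≈ 100.776 m.

101 m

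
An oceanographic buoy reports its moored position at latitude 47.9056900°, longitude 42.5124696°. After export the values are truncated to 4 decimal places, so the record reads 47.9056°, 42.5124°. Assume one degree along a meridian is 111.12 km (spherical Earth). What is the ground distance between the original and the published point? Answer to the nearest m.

Δlat = 47.9056900 − 47.9056 = +0.0000900°; Δlon = 42.5124696 − 42.5124 = +0.0000696°.
N–S: 0.0000900° × 111120 m/° = 10.0008 m.
East–west at this latitude: 0.0000696° × 111120 × cos 47.9056° ≈ 0.0000696 × 74489.7 = 5.18449 m.
Combined displacement = (10.0008² + 5.18449²)^½ ≈ 11.2648 m.

11 m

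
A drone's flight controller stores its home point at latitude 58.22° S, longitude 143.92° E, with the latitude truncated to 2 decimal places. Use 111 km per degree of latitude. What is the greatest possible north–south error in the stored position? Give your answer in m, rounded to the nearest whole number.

1110 m

Truncating at 2 decimal places can drop up to a full unit in the last place, so the latitude may be off by as much as 0.01°.
North–south distance: 0.01° × 111000 m/° = 1110 m.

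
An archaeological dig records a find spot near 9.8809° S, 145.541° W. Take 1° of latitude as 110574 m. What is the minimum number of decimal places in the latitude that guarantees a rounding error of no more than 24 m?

4

One degree of latitude covers 110574 m.
N decimal places → at most half a unit in the last place, 0.5 × 10⁻ᴺ° = 110574/2 × 10⁻ᴺ m.
Setting 55287 × 10⁻ᴺ ≤ 24 gives 10ᴺ ≥ 2304, i.e. N ≥ 3.36.
N = 3 would give 55.3 m (too coarse); N = 4 gives 5.53 m ≤ 24 m.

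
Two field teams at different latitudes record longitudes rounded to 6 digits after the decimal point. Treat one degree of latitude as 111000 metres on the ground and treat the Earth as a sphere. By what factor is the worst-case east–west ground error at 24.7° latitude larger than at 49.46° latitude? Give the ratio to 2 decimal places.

1.40

Rounding to 6 decimal places leaves the longitude within ±5e-07° of the true value.
At 24.7°: 5e-07° × 111000 × cos 24.7° = 5e-07 × 111000 × 0.9085 ≈ 0.050422 m.
Error at 49.46° = 5e-07° × 111000 × cos 49.46° ≈ 0.0555 × 0.6500 = 0.036074 m.
The ratio reduces to cos 24.7° / cos 49.46° = 0.9085/0.6500 ≈ 1.3978.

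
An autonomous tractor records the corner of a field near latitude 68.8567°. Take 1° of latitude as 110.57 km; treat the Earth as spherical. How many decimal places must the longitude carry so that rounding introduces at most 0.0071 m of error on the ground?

At 68.8567° one degree of longitude covers 110570 × cos 68.8567° ≈ 110570 × 0.3607 ≈ 39882.8 m.
Rounding to N decimal places gives at most 0.5 × 10⁻ᴺ degrees of error, i.e. 0.5 × 10⁻ᴺ × 39882.8 m.
Need 0.5 × 39882.8 × 10⁻ᴺ ≤ 0.0071 → 10⁻ᴺ ≤ 3.560e-07, so N ≥ 6.45.
N = 6 would give 0.0199 m (too coarse); N = 7 gives 0.00199 m ≤ 0.0071 m.

7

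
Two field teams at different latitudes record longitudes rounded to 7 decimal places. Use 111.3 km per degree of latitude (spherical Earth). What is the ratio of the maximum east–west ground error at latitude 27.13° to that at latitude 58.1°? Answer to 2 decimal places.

Rounding to 7 decimal places leaves the longitude within ±5e-08° of the true value.
Error at 27.13° = 5e-08° × 111300 × cos 27.13° ≈ 0.005565 × 0.8900 = 0.0049527 m.
Error at 58.1° = 5e-08° × 111300 × cos 58.1° ≈ 0.005565 × 0.5284 = 0.0029408 m.
The ratio reduces to cos 27.13° / cos 58.1° = 0.8900/0.5284 ≈ 1.6842.

1.68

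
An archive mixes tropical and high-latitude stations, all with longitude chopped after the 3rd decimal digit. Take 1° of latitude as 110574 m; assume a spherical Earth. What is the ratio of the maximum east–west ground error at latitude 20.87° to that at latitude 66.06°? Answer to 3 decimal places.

Truncating at 3 decimal places can drop up to a full unit in the last place, so the longitude may be off by as much as 0.001°.
At 20.87°: 0.001° × 110574 × cos 20.87° = 0.001 × 110574 × 0.9344 ≈ 103.32 m.
Error at 66.06° = 0.001° × 110574 × cos 66.06° ≈ 110.57 × 0.4058 = 44.869 m.
The ratio reduces to cos 20.87° / cos 66.06° = 0.9344/0.4058 ≈ 2.3027.

2.303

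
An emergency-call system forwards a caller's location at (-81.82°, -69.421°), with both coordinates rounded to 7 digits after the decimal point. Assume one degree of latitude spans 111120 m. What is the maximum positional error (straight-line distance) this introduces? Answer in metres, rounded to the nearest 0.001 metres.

0.006 metres

Rounding to 7 decimal places leaves each coordinate within ±5e-08° of the true value.
North–south component: 5e-08° × 111120 = 0.005556 m.
Longitude error → 5e-08 × 111120 × cos 81.82° = 5e-08 × 111120 × 0.1423 ≈ 0.000790527 m.
The two errors are perpendicular, so the maximum displacement is √(0.005556² + 0.000790527²) ≈ 0.00561196 m.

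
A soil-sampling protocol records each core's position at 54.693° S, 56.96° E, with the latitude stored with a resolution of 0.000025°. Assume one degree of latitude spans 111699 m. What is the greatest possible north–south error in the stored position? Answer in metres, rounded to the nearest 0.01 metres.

With a 0.000025° grid the true value lies within half a step, ±0.000025°/2 = ±1.25e-05°, of the stored one.
Along the meridian that is 1.25e-05° × 111699 m/° = 1.39624 m.

1.40 metres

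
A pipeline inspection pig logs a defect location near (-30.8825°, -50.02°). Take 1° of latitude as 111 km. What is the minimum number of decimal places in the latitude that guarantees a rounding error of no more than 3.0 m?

5

One degree of latitude covers 111000 m.
N decimal places → at most half a unit in the last place, 0.5 × 10⁻ᴺ° = 111000/2 × 10⁻ᴺ m.
Setting 55500 × 10⁻ᴺ ≤ 3.0 gives 10ᴺ ≥ 1.85e+04, i.e. N ≥ 4.27.
N = 4 would give 5.55 m (too coarse); N = 5 gives 0.555 m ≤ 3.0 m.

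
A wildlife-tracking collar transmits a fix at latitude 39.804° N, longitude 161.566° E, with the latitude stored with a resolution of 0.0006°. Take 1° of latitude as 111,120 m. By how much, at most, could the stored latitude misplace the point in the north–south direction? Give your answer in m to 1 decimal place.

33.3 m

With a 0.0006° grid the true value lies within half a step, ±0.0006°/2 = ±0.0003°, of the stored one.
Along the meridian that is 0.0003° × 111120 m/° = 33.336 m.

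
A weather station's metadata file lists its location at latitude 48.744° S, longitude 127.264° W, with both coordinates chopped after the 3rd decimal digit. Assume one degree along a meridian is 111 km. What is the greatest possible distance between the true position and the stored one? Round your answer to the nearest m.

Truncating at 3 decimal places can drop up to a full unit in the last place, so each coordinate may be off by as much as 0.001°.
N–S: 0.001° × 111000 m/° = 111 m.
E–W at 48.744°: 0.001° × 111000 × cos 48.744° = 0.001 × 111000 × 0.6594 ≈ 73.1961 m.
Worst case both components are at the extreme and orthogonal: √(111² + 73.1961²) ≈ 132.961 m.

133 m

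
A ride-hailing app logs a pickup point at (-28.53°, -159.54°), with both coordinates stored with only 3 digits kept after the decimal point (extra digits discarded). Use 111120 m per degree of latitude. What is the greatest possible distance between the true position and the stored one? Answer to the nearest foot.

Truncating at 3 decimal places can drop up to a full unit in the last place, so each coordinate may be off by as much as 0.001°.
Latitude error → 0.001 × 111120 = 111.12 m along the meridian.
E–W at 28.53°: 0.001° × 111120 × cos 28.53° = 0.001 × 111120 × 0.8786 ≈ 97.6264 m.
Combining orthogonally: (111.12² + 97.6264²)^½ ≈ 147.914 m.
In feet: 147.914 m ÷ 0.3048 ≈ 485.28 ft.

485 feet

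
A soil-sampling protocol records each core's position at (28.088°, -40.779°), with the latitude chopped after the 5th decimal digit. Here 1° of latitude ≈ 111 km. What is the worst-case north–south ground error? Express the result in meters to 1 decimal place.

1.1 meters

Truncating at 5 decimal places can drop up to a full unit in the last place, so the latitude may be off by as much as 1e-05°.
Along the meridian that is 1e-05° × 111000 m/° = 1.11 m.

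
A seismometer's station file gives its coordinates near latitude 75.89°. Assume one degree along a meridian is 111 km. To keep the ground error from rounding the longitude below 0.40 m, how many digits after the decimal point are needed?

At 75.89° one degree of longitude covers 111000 × cos 75.89° ≈ 111000 × 0.2438 ≈ 27060.1 m.
N decimal places → at most half a unit in the last place, 0.5 × 10⁻ᴺ° = 27060.1/2 × 10⁻ᴺ m.
Setting 13530 × 10⁻ᴺ ≤ 0.40 gives 10ᴺ ≥ 3.383e+04, i.e. N ≥ 4.53.
N = 4 would give 1.35 m (too coarse); N = 5 gives 0.135 m ≤ 0.40 m.

5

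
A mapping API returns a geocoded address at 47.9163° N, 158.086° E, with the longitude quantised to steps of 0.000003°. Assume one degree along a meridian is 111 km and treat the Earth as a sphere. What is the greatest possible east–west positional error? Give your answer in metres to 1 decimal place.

With a 0.000003° grid the true value lies within half a step, ±0.000003°/2 = ±1.5e-06°, of the stored one.
At latitude 47.9163° a degree of longitude spans 111000 m × cos 47.9163° = 111000 × 0.6702 ≈ 74393.9 m.
East–west error: 1.5e-06° × 74393.9 m/° ≈ 0.111591 m.

0.1 metres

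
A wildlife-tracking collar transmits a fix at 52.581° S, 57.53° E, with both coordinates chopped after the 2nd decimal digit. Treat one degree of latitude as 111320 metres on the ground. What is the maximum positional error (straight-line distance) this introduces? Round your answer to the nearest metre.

1303 metres

Truncating at 2 decimal places can drop up to a full unit in the last place, so each coordinate may be off by as much as 0.01°.
Latitude error → 0.01 × 111320 = 1113.2 m along the meridian.
East–west component at 52.581°: 0.01° × 111320 × cos 52.581° ≈ 0.01 × 67642.4 ≈ 676.424 m.
Worst case both components are at the extreme and orthogonal: √(1113.2² + 676.424²) ≈ 1302.6 m.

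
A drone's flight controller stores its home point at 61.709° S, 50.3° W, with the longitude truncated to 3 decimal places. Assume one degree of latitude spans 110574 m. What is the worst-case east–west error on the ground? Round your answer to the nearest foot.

Truncating at 3 decimal places can drop up to a full unit in the last place, so the longitude may be off by as much as 0.001°.
Parallels shrink by cos φ, so at 61.709° a degree of longitude is 110574 × 0.4739 ≈ 52406.5 m.
Maximum E–W displacement: 0.001 × 52406.5 = 52.4065 m.
In feet: 52.4065 m ÷ 0.3048 ≈ 171.94 ft.

172 feet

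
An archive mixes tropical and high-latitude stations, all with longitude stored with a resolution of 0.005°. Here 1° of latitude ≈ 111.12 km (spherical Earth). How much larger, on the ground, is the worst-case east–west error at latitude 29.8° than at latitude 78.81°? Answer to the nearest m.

With a 0.005° grid the true value lies within half a step, ±0.005°/2 = ±0.0025°, of the stored one.
Error at 29.8° = 0.0025° × 111120 × cos 29.8° ≈ 277.8 × 0.8678 = 241.07 m.
At 78.81°: 0.0025° × 111120 × cos 78.81° = 0.0025 × 111120 × 0.1941 ≈ 53.911 m.
Difference: 241.07 − 53.911 = 187.15 m.

187 m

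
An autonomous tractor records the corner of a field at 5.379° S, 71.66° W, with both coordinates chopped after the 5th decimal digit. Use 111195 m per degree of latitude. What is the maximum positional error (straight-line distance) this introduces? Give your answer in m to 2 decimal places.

Truncating at 5 decimal places can drop up to a full unit in the last place, so each coordinate may be off by as much as 1e-05°.
N–S: 1e-05° × 111195 m/° = 1.11195 m.
East–west component at 5.379°: 1e-05° × 111195 × cos 5.379° ≈ 1e-05 × 110705 ≈ 1.10705 m.
The two errors are perpendicular, so the maximum displacement is √(1.11195² + 1.10705²) ≈ 1.56908 m.

1.57 m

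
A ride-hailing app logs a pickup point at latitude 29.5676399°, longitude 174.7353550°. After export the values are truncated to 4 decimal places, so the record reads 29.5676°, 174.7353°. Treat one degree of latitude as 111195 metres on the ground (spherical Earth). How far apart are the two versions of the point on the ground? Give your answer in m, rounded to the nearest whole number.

Δlat = 29.5676399 − 29.5676 = +0.0000399°; Δlon = 174.7353550 − 174.7353 = +0.0000550°.
N–S: 0.0000399° × 111195 m/° = 4.43668 m.
East–west at this latitude: 0.0000550° × 111195 × cos 29.5676° ≈ 0.0000550 × 96714.5 = 5.3193 m.
Hypotenuse of the two orthogonal shifts: √(4.43668² + 5.3193²) = 6.92669 m.

7 m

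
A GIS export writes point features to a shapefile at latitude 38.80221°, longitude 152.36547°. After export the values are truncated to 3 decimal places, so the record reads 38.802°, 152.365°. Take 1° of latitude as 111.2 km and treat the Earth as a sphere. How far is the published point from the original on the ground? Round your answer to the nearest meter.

47 meters

The latitude changed by +0.00021° and the longitude by +0.00047°.
North–south shift: 0.00021 × 111200 = 23.352 m.
East–west at this latitude: 0.00047° × 111200 × cos 38.802° ≈ 0.00047 × 86659.9 = 40.7302 m.
Hypotenuse of the two orthogonal shifts: √(23.352² + 40.7302²) = 46.9496 m.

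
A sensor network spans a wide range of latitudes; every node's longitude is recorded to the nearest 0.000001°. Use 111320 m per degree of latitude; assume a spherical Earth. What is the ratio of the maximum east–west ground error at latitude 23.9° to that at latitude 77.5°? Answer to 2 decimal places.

4.22

Rounding to 6 decimal places leaves the longitude within ±5e-07° of the true value.
At 23.9°: 5e-07° × 111320 × cos 23.9° = 5e-07 × 111320 × 0.9143 ≈ 0.050887 m.
At 77.5°: 5e-07° × 111320 × cos 77.5° = 5e-07 × 111320 × 0.2164 ≈ 0.012047 m.
The ratio reduces to cos 23.9° / cos 77.5° = 0.9143/0.2164 ≈ 4.2241.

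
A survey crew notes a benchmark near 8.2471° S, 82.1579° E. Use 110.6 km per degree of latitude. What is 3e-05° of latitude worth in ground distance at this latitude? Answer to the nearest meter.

3 meters

Along a meridian 3e-05° is 3e-05 × 110600 = 3.318 m.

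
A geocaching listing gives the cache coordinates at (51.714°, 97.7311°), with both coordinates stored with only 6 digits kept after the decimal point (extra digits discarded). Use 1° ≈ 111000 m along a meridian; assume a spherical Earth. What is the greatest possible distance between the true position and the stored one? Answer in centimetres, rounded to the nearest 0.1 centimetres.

13.1 centimetres

Truncating at 6 decimal places can drop up to a full unit in the last place, so each coordinate may be off by as much as 1e-06°.
North–south component: 1e-06° × 111000 = 0.111 m.
East–west component at 51.714°: 1e-06° × 111000 × cos 51.714° ≈ 1e-06 × 68774.2 ≈ 0.0687742 m.
Combining orthogonally: (0.111² + 0.0687742²)^½ ≈ 0.130579 m.
That is 0.130579 m = 13.058 cm.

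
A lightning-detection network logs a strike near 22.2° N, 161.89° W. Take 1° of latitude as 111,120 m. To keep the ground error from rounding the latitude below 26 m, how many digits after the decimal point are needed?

4 decimal places

One degree of latitude covers 111120 m.
Rounding to N decimal places gives at most 0.5 × 10⁻ᴺ degrees of error, i.e. 0.5 × 10⁻ᴺ × 111120 m.
Need 0.5 × 111120 × 10⁻ᴺ ≤ 26 → 10⁻ᴺ ≤ 4.680e-04, so N ≥ 3.33.
N = 3 would give 55.6 m (too coarse); N = 4 gives 5.56 m ≤ 26 m.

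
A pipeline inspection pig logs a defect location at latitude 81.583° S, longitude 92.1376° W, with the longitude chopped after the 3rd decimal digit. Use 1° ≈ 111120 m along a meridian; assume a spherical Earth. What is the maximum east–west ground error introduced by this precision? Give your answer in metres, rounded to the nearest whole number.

Truncating at 3 decimal places can drop up to a full unit in the last place, so the longitude may be off by as much as 0.001°.
Parallels shrink by cos φ, so at 81.583° a degree of longitude is 111120 × 0.1464 ≈ 16265.4 m.
So at most 0.001° × 16265.4 ≈ 16.2654 m east–west.

16 metres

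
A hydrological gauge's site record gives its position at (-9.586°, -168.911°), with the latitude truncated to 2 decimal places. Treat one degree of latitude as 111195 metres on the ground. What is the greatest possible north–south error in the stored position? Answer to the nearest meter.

1112 meters

Truncating at 2 decimal places can drop up to a full unit in the last place, so the latitude may be off by as much as 0.01°.
North–south distance: 0.01° × 111195 m/° = 1111.95 m.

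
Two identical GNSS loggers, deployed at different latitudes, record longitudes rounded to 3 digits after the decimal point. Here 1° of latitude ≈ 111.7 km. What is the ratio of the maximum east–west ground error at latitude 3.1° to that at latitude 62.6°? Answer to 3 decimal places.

2.170

Rounding to 3 decimal places leaves the longitude within ±0.0005° of the true value.
At 3.1°: 0.0005° × 111700 × cos 3.1° = 0.0005 × 111700 × 0.9985 ≈ 55.768 m.
Error at 62.6° = 0.0005° × 111700 × cos 62.6° ≈ 55.85 × 0.4602 = 25.702 m.
Ratio: 55.768 / 25.702 = cos 3.1° / cos 62.6° ≈ 2.1698.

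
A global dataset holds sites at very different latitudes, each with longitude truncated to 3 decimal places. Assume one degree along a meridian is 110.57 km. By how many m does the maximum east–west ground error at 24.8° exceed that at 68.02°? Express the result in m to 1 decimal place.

Truncating at 3 decimal places can drop up to a full unit in the last place, so the longitude may be off by as much as 0.001°.
Error at 24.8° = 0.001° × 110570 × cos 24.8° ≈ 110.57 × 0.9078 = 100.37 m.
Error at 68.02° = 0.001° × 110570 × cos 68.02° ≈ 110.57 × 0.3743 = 41.384 m.
So the lower-latitude error exceeds the higher by 100.37 − 41.384 = 58.988 m.

59.0 m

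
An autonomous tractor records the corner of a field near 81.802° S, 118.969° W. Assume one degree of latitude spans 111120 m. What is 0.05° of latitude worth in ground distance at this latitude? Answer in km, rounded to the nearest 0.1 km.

Along a meridian 0.05° is 0.05 × 111120 = 5556 m.
That is 5556 m = 5.556 km.

5.6 km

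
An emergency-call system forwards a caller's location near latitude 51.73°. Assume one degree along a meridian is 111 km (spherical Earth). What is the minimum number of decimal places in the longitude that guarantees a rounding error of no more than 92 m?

3

At 51.73° one degree of longitude covers 111000 × cos 51.73° ≈ 111000 × 0.6194 ≈ 68749.9 m.
With N decimal places the half-ulp bound is 0.5·10⁻ᴺ°, or 0.5·10⁻ᴺ × 68749.9 m on the ground.
Need 0.5 × 68749.9 × 10⁻ᴺ ≤ 92 → 10⁻ᴺ ≤ 2.676e-03, so N ≥ 2.57.
So 3 decimal places suffice (34.4 m); 2 would allow up to 344 m.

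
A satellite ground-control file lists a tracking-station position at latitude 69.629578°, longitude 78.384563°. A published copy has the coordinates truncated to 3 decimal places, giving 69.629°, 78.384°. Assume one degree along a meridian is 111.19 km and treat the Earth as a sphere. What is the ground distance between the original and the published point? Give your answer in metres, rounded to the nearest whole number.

68 metres

Δlat = 69.629578 − 69.629 = +0.000578°; Δlon = 78.384563 − 78.384 = +0.000563°.
N–S: 0.000578° × 111190 m/° = 64.2678 m.
E–W at 69.629°: 0.000563° × 111190 × cos 69.629° = 0.000563 × 111190 × 0.3481 ≈ 21.7909 m.
Distance: √(64.2678² + 21.7909²) ≈ 67.8616 m.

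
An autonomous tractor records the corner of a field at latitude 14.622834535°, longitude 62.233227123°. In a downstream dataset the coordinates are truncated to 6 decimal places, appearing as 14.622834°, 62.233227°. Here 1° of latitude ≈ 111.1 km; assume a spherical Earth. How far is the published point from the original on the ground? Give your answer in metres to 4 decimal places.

Δlat = 14.622834535 − 14.622834 = +0.000000535°; Δlon = 62.233227123 − 62.233227 = +0.000000123°.
N–S: 0.000000535° × 111100 m/° = 0.0594385 m.
E–W at 14.6228°: 0.000000123° × 111100 × cos 14.6228° = 0.000000123 × 111100 × 0.9676 ≈ 0.0132227 m.
Combined displacement = (0.0594385² + 0.0132227²)^½ ≈ 0.0608915 m.

0.0609 metres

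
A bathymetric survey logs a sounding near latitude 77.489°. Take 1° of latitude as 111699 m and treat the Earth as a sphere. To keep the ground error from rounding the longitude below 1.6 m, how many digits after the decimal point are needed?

At 77.489° one degree of longitude covers 111699 × cos 77.489° ≈ 111699 × 0.2166 ≈ 24197 m.
N decimal places → at most half a unit in the last place, 0.5 × 10⁻ᴺ° = 24197/2 × 10⁻ᴺ m.
Setting 12098.5 × 10⁻ᴺ ≤ 1.6 gives 10ᴺ ≥ 7562, i.e. N ≥ 3.88.
At 3 places the error can reach 12.1 m, but 4 places keeps it to 1.21 m.

4 decimal places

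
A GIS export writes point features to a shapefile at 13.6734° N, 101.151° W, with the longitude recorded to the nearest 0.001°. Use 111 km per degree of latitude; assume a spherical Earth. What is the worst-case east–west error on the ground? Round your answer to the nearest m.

54 m

Rounding to 3 decimal places leaves the longitude within ±0.0005° of the true value.
One degree of longitude at 13.6734° is 111000 × cos 13.6734° ≈ 111000 × 0.9717 = 107854 m.
So at most 0.0005° × 107854 ≈ 53.9271 m east–west.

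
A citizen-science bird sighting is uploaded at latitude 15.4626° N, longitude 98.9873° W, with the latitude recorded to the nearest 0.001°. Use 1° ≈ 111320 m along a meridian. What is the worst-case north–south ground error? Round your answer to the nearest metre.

56 metres

Rounding to 3 decimal places leaves the latitude within ±0.0005° of the true value.
Along the meridian that is 0.0005° × 111320 m/° = 55.66 m.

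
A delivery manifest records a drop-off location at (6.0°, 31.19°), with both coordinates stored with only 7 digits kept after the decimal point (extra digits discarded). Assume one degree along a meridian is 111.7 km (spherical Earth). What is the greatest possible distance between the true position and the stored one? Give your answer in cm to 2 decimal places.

Truncating at 7 decimal places can drop up to a full unit in the last place, so each coordinate may be off by as much as 1e-07°.
N–S: 1e-07° × 111700 m/° = 0.01117 m.
Longitude error → 1e-07 × 111700 × cos 6° = 1e-07 × 111700 × 0.9945 ≈ 0.0111088 m.
Worst case both components are at the extreme and orthogonal: √(0.01117² + 0.0111088²) ≈ 0.0157536 m.
That is 0.0157536 m = 1.5754 cm.

1.58 cm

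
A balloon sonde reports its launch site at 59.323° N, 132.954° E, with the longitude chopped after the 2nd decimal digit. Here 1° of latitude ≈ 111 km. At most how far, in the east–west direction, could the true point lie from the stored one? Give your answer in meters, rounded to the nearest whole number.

566 meters

Truncating at 2 decimal places can drop up to a full unit in the last place, so the longitude may be off by as much as 0.01°.
At latitude 59.323° a degree of longitude spans 111000 m × cos 59.323° = 111000 × 0.5102 ≈ 56631.9 m.
East–west error: 0.01° × 56631.9 m/° ≈ 566.319 m.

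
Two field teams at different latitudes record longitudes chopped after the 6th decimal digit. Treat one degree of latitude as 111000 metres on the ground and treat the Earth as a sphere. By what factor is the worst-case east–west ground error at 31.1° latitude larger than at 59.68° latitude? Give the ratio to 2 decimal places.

1.70

Truncating at 6 decimal places can drop up to a full unit in the last place, so the longitude may be off by as much as 1e-06°.
At 31.1°: 1e-06° × 111000 × cos 31.1° = 1e-06 × 111000 × 0.8563 ≈ 0.095046 m.
Error at 59.68° = 1e-06° × 111000 × cos 59.68° ≈ 0.111 × 0.5048 = 0.056036 m.
The ratio reduces to cos 31.1° / cos 59.68° = 0.8563/0.5048 ≈ 1.6962.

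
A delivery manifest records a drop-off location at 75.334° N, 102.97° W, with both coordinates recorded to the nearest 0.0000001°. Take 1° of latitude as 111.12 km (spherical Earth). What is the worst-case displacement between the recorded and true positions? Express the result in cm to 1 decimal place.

Rounding to 7 decimal places leaves each coordinate within ±5e-08° of the true value.
Latitude error → 5e-08 × 111120 = 0.005556 m along the meridian.
E–W at 75.334°: 5e-08° × 111120 × cos 75.334° = 5e-08 × 111120 × 0.2532 ≈ 0.00140669 m.
Combining orthogonally: (0.005556² + 0.00140669²)^½ ≈ 0.00573131 m.
That is 0.00573131 m = 0.57313 cm.

0.6 cm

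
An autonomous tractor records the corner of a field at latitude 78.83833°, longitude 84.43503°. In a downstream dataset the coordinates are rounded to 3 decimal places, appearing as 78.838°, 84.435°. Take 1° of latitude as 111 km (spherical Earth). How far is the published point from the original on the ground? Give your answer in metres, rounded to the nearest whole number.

37 metres

The latitude changed by +0.00033° and the longitude by +0.00003°.
N–S: 0.00033° × 111000 m/° = 36.63 m.
East–west at this latitude: 0.00003° × 111000 × cos 78.838° ≈ 0.00003 × 21487.8 = 0.644634 m.
Hypotenuse of the two orthogonal shifts: √(36.63² + 0.644634²) = 36.6357 m.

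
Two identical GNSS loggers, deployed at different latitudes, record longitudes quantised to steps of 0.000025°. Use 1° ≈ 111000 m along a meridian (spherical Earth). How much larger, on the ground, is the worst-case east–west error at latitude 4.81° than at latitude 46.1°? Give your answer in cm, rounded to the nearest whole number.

42 cm

With a 0.000025° grid the true value lies within half a step, ±0.000025°/2 = ±1.25e-05°, of the stored one.
Error at 4.81° = 1.25e-05° × 111000 × cos 4.81° ≈ 1.3875 × 0.9965 = 1.3826 m.
Error at 46.1° = 1.25e-05° × 111000 × cos 46.1° ≈ 1.3875 × 0.6934 = 0.9621 m.
So the lower-latitude error exceeds the higher by 1.3826 − 0.9621 = 0.42052 m.
That is 0.420519 m = 42.052 cm.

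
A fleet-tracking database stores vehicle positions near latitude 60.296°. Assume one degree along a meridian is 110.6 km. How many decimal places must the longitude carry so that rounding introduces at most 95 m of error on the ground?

3

At 60.296° one degree of longitude covers 110600 × cos 60.296° ≈ 110600 × 0.4955 ≈ 54804.4 m.
With N decimal places the half-ulp bound is 0.5·10⁻ᴺ°, or 0.5·10⁻ᴺ × 54804.4 m on the ground.
Setting 27402.2 × 10⁻ᴺ ≤ 95 gives 10ᴺ ≥ 288.4, i.e. N ≥ 2.46.
So 3 decimal places suffice (27.4 m); 2 would allow up to 274 m.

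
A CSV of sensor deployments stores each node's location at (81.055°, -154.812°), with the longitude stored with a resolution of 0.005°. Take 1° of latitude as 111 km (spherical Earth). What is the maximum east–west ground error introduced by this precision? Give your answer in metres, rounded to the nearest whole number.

43 metres

With a 0.005° grid the true value lies within half a step, ±0.005°/2 = ±0.0025°, of the stored one.
One degree of longitude at 81.055° is 111000 × cos 81.055° ≈ 111000 × 0.1555 = 17259 m.
East–west error: 0.0025° × 17259 m/° ≈ 43.1474 m.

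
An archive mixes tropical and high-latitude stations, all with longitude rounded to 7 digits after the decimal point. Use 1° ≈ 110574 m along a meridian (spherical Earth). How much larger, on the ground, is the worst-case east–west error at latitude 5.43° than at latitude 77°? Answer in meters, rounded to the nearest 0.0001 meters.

Rounding to 7 decimal places leaves the longitude within ±5e-08° of the true value.
At 5.43°: 5e-08° × 110574 × cos 5.43° = 5e-08 × 110574 × 0.9955 ≈ 0.0055039 m.
Error at 77° = 5e-08° × 110574 × cos 77° ≈ 0.0055287 × 0.2250 = 0.0012437 m.
So the lower-latitude error exceeds the higher by 0.0055039 − 0.0012437 = 0.0042602 m.

0.0043 meters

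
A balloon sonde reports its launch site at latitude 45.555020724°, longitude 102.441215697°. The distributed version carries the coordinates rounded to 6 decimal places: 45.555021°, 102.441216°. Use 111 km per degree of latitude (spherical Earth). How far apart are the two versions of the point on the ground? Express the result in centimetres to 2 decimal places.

The latitude changed by -0.000000276° and the longitude by -0.000000303°.
North–south shift: -0.000000276 × 111000 = -0.030636 m.
East–west at this latitude: -0.000000303° × 111000 × cos 45.555° ≈ -0.000000303 × 77724.9 = -0.0235506 m.
Distance: √(0.030636² + 0.0235506²) ≈ 0.0386419 m.
That is 0.0386419 m = 3.8642 cm.

3.86 centimetres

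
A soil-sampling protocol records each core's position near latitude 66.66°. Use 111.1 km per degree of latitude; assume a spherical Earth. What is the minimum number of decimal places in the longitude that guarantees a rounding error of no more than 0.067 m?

At 66.66° one degree of longitude covers 111100 × cos 66.66° ≈ 111100 × 0.3962 ≈ 44016.3 m.
With N decimal places the half-ulp bound is 0.5·10⁻ᴺ°, or 0.5·10⁻ᴺ × 44016.3 m on the ground.
Need 0.5 × 44016.3 × 10⁻ᴺ ≤ 0.067 → 10⁻ᴺ ≤ 3.044e-06, so N ≥ 5.52.
So 6 decimal places suffice (0.022 m); 5 would allow up to 0.22 m.

6 decimal places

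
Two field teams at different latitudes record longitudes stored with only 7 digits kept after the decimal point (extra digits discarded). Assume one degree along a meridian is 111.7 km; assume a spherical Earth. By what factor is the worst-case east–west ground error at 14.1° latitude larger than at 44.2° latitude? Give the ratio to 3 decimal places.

Truncating at 7 decimal places can drop up to a full unit in the last place, so the longitude may be off by as much as 1e-07°.
At 14.1°: 1e-07° × 111700 × cos 14.1° = 1e-07 × 111700 × 0.9699 ≈ 0.010833 m.
At 44.2°: 1e-07° × 111700 × cos 44.2° = 1e-07 × 111700 × 0.7169 ≈ 0.0080079 m.
Ratio: 0.010833 / 0.0080079 = cos 14.1° / cos 44.2° ≈ 1.3528.

1.353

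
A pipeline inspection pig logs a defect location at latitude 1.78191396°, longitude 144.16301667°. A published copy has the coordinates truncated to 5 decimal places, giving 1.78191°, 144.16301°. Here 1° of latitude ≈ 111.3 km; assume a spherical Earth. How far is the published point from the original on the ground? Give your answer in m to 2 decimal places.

0.86 m

The latitude changed by +0.00000396° and the longitude by +0.00000667°.
North–south shift: 0.00000396 × 111300 = 0.440748 m.
East–west at this latitude: 0.00000667° × 111300 × cos 1.78191° ≈ 0.00000667 × 111246 = 0.742012 m.
Hypotenuse of the two orthogonal shifts: √(0.440748² + 0.742012²) = 0.863041 m.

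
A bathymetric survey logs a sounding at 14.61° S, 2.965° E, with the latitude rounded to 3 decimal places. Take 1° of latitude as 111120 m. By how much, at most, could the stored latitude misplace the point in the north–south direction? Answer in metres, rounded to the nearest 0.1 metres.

Rounding to 3 decimal places leaves the latitude within ±0.0005° of the true value.
Along the meridian that is 0.0005° × 111120 m/° = 55.56 m.

55.6 metres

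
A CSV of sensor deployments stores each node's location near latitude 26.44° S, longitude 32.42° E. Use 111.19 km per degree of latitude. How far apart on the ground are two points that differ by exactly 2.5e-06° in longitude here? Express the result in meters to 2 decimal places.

At 26.44° a degree of longitude is 111190 × cos 26.44° ≈ 99559.7 m, so 2.5e-06° corresponds to 0.248899 m.

0.25 meters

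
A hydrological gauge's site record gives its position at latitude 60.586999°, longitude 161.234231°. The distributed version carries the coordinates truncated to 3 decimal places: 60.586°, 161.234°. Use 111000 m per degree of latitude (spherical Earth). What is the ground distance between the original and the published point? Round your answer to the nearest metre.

Δlat = 60.586999 − 60.586 = +0.000999°; Δlon = 161.234231 − 161.234 = +0.000231°.
N–S: 0.000999° × 111000 m/° = 110.889 m.
E–W at 60.586°: 0.000231° × 111000 × cos 60.586° = 0.000231 × 111000 × 0.4911 ≈ 12.5927 m.
Distance: √(110.889² + 12.5927²) ≈ 111.602 m.

112 metres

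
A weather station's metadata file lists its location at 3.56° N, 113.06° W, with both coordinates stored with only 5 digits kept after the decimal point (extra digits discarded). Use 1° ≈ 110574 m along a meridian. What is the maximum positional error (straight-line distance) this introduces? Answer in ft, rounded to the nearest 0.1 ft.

5.1 ft

Truncating at 5 decimal places can drop up to a full unit in the last place, so each coordinate may be off by as much as 1e-05°.
Latitude error → 1e-05 × 110574 = 1.10574 m along the meridian.
Longitude error → 1e-05 × 110574 × cos 3.56° = 1e-05 × 110574 × 0.9981 ≈ 1.10361 m.
The two errors are perpendicular, so the maximum displacement is √(1.10574² + 1.10361²) ≈ 1.56224 m.
Converting: 1.56224 m × 3.2808 ft/m ≈ 5.1255 ft.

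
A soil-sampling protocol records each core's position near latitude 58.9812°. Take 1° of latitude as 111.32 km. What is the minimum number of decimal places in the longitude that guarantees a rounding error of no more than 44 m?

At 58.9812° one degree of longitude covers 111320 × cos 58.9812° ≈ 111320 × 0.5153 ≈ 57365.3 m.
N decimal places → at most half a unit in the last place, 0.5 × 10⁻ᴺ° = 57365.3/2 × 10⁻ᴺ m.
Need 0.5 × 57365.3 × 10⁻ᴺ ≤ 44 → 10⁻ᴺ ≤ 1.534e-03, so N ≥ 2.81.
So 3 decimal places suffice (28.7 m); 2 would allow up to 287 m.

3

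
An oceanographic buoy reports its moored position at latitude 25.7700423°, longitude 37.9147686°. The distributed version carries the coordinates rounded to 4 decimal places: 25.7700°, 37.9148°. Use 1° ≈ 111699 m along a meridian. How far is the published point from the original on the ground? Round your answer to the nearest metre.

Δlat = 25.7700423 − 25.7700 = +0.0000423°; Δlon = 37.9147686 − 37.9148 = -0.0000314°.
North–south shift: 0.0000423 × 111699 = 4.72487 m.
East–west at this latitude: -0.0000314° × 111699 × cos 25.77° ≈ -0.0000314 × 100590 = -3.15853 m.
Combined displacement = (4.72487² + 3.15853²)^½ ≈ 5.68337 m.

6 metres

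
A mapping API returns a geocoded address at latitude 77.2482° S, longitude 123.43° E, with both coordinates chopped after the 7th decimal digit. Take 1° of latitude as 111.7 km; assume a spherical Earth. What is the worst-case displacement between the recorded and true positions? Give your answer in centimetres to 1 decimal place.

1.1 centimetres

Truncating at 7 decimal places can drop up to a full unit in the last place, so each coordinate may be off by as much as 1e-07°.
Latitude error → 1e-07 × 111700 = 0.01117 m along the meridian.
Longitude error → 1e-07 × 111700 × cos 77.2482° = 1e-07 × 111700 × 0.2207 ≈ 0.00246553 m.
The two errors are perpendicular, so the maximum displacement is √(0.01117² + 0.00246553²) ≈ 0.0114389 m.
That is 0.0114389 m = 1.1439 cm.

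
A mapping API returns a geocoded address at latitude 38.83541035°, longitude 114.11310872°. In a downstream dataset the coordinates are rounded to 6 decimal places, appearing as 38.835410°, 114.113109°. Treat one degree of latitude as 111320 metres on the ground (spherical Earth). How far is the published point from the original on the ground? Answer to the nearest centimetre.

5 centimetres

Δlat = 38.83541035 − 38.835410 = +0.00000035°; Δlon = 114.11310872 − 114.113109 = -0.00000028°.
N–S: 0.00000035° × 111320 m/° = 0.038962 m.
East–west at this latitude: -0.00000028° × 111320 × cos 38.8354° ≈ -0.00000028 × 86712.8 = -0.0242796 m.
Combined displacement = (0.038962² + 0.0242796²)^½ ≈ 0.0459079 m.
That is 0.0459079 m = 4.5908 cm.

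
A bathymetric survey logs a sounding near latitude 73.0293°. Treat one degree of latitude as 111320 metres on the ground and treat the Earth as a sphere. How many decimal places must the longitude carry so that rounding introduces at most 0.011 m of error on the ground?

7

At 73.0293° one degree of longitude covers 111320 × cos 73.0293° ≈ 111320 × 0.2919 ≈ 32492.4 m.
Rounding to N decimal places gives at most 0.5 × 10⁻ᴺ degrees of error, i.e. 0.5 × 10⁻ᴺ × 32492.4 m.
Setting 16246.2 × 10⁻ᴺ ≤ 0.011 gives 10ᴺ ≥ 1.477e+06, i.e. N ≥ 6.17.
So 7 decimal places suffice (0.00162 m); 6 would allow up to 0.0162 m.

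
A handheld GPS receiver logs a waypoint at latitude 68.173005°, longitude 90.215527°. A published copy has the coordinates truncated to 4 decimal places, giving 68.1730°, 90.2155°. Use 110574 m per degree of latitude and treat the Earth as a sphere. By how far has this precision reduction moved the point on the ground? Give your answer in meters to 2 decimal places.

The latitude changed by +0.000005° and the longitude by +0.000027°.
North–south shift: 0.000005 × 110574 = 0.55287 m.
East–west at this latitude: 0.000027° × 110574 × cos 68.173° ≈ 0.000027 × 41112 = 1.11002 m.
Distance: √(0.55287² + 1.11002²) ≈ 1.24009 m.

1.24 meters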